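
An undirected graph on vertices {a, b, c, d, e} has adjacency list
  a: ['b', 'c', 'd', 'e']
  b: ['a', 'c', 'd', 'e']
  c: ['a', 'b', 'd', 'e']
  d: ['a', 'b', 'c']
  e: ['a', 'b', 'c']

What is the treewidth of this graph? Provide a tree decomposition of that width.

Treewidth 3.
One optimal decomposition is:
Bags: B1 = {a, b, c, e}  B2 = {a, b, c, d}
Tree: B1–B2

Every bag has size at most 4, so the width is 4 − 1 = 3 and tw(G) ≤ 3. On the other hand G contains the 4-clique {a, b, c, d}. A clique must lie in a single bag of any decomposition, so no decomposition can have width below 3. The upper and lower bounds meet at 3, so that is the treewidth.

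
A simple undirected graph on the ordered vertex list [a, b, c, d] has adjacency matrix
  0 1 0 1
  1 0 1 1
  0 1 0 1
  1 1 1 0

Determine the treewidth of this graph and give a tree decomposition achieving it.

Treewidth 2.
One optimal decomposition is:
Bags: B1 = {b, c, d}  B2 = {a, b, d}
Tree: B1–B2

The largest bag has 3 vertices, giving width 2; this decomposition certifies tw(G) ≤ 2. For the lower bound, the 3 vertices {b, c, d} are pairwise adjacent, and any tree decomposition puts a clique entirely inside one bag — forcing width ≥ 2. Hence tw(G) = 2 exactly.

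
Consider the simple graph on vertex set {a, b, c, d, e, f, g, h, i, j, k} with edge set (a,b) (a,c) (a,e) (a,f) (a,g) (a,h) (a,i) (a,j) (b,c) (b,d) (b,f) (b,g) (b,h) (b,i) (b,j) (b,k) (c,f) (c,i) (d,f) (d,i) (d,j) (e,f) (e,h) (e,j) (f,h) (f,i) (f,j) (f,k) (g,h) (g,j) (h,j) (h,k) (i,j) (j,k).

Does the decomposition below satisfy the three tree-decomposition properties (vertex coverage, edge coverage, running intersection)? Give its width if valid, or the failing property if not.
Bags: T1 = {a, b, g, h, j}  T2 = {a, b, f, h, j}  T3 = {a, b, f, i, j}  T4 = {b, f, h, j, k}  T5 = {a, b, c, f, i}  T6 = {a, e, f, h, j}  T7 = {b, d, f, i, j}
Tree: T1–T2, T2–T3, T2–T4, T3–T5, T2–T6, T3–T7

Yes; width 4.

Vertex coverage: the bags together contain {a, b, c, d, e, f, g, h, i, j, k}, the full vertex set. Edge coverage: each edge of G has both endpoints in at least one bag. Running intersection: for every vertex, the bags containing it form a connected subtree. All three properties hold, so this is a valid tree decomposition of width max|bag| − 1 = 4, and hence tw(G) ≤ 4.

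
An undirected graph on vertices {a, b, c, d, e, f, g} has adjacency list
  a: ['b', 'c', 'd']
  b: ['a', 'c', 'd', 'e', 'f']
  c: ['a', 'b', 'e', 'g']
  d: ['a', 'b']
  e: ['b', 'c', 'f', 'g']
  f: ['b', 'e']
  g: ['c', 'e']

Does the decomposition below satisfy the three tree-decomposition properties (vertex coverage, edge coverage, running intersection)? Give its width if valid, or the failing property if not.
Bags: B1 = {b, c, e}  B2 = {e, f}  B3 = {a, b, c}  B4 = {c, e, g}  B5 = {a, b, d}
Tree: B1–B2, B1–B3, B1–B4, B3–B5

No — edge (b,f) lies in no bag.

A tree decomposition must satisfy three properties: every vertex lies in some bag; for every edge, both endpoints lie together in some bag; and for every vertex, the bags containing it form a connected subtree. Here edge (b,f) lies in no bag, so the decomposition is invalid.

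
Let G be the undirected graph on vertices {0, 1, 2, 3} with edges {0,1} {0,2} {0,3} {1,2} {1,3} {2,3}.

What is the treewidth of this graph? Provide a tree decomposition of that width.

Treewidth 3.
One such decomposition:
Bags: B1 = {0, 1, 2, 3}
Tree: (single bag)

With just one bag of size 4, the width is 4 − 1 = 3, so tw(G) ≤ 3. For the lower bound, the 4 vertices {0, 1, 2, 3} are pairwise adjacent, and any tree decomposition puts a clique entirely inside one bag — forcing width ≥ 3. The upper and lower bounds meet at 3, so that is the treewidth.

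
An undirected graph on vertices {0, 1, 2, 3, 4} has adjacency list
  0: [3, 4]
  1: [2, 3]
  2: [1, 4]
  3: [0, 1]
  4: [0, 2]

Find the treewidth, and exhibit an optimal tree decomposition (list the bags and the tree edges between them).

Each bag holds 3 vertices, so the decomposition has width 2, which upper-bounds the treewidth. The edges 2–1–3–0–4–2 form a cycle, so G is not a tree and its treewidth is at least 2. Hence tw(G) = 2 exactly.

Treewidth 2.
One such decomposition:
Bags: B1 = {1, 2, 3}  B2 = {0, 2, 3}  B3 = {0, 2, 4}
Tree: B1–B2, B2–B3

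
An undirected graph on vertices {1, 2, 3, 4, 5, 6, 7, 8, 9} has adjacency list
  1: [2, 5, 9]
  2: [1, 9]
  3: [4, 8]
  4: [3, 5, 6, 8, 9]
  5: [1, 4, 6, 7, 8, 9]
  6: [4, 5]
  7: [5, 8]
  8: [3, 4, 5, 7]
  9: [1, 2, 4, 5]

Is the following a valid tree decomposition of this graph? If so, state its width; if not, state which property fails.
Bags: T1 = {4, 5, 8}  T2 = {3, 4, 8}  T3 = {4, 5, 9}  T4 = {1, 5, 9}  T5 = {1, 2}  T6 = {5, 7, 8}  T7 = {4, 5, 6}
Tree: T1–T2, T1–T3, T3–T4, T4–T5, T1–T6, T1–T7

A tree decomposition must satisfy three properties: every vertex lies in some bag; for every edge, both endpoints lie together in some bag; and for every vertex, the bags containing it form a connected subtree. Here edge (9,2) lies in no bag, so the decomposition is invalid.

No — edge (9,2) lies in no bag.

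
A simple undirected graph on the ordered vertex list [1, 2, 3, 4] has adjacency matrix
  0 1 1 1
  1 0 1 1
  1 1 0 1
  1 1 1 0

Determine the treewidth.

3

A width-3 tree decomposition is:
Bags: B1 = {1, 2, 3, 4}
Tree: (single bag)
With just one bag of size 4, the width is 4 − 1 = 3, so tw(G) ≤ 3. On the other hand G contains the 4-clique {1, 2, 3, 4}. A clique must lie in a single bag of any decomposition, so no decomposition can have width below 3. The upper and lower bounds meet at 3, so that is the treewidth.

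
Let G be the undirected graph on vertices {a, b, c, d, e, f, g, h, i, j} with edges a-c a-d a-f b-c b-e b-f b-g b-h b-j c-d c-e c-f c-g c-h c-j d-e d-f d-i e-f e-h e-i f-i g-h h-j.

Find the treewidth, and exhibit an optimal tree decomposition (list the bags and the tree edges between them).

Every bag has size at most 4, so the width is 4 − 1 = 3 and tw(G) ≤ 3. For the lower bound, the 4 vertices {c, d, e, f} are pairwise adjacent, and any tree decomposition puts a clique entirely inside one bag — forcing width ≥ 3. Hence tw(G) = 3 exactly.

Treewidth 3.
Bags: B1 = {b, c, e, h}  B2 = {b, c, e, f}  B3 = {c, d, e, f}  B4 = {d, e, f, i}  B5 = {b, c, h, j}  B6 = {a, c, d, f}  B7 = {b, c, g, h}
Tree: B1–B2, B2–B3, B3–B4, B1–B5, B3–B6, B5–B7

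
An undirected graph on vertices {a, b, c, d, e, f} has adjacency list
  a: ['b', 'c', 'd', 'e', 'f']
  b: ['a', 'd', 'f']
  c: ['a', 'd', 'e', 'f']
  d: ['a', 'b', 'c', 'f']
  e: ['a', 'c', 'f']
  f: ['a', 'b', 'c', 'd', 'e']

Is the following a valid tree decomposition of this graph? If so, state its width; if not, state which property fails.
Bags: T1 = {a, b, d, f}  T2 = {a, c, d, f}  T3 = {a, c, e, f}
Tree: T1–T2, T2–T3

Yes; width 3.

Every vertex of G appears in some bag (union = {a, b, c, d, e, f}); every edge is covered by a bag; and for each vertex v the set of bags containing v is connected in the bag tree. The decomposition is therefore valid. The largest bag has 4 vertices, so the width is 3.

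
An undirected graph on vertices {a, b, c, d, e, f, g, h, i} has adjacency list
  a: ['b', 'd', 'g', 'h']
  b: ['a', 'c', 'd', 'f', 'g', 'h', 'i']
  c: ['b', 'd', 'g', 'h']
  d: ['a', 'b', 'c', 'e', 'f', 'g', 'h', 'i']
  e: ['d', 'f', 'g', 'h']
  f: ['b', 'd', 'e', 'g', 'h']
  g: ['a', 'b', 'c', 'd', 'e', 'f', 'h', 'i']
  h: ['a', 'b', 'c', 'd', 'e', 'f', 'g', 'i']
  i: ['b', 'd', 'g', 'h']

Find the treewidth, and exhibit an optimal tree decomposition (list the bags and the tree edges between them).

Treewidth 4.
Bags: B1 = {b, d, g, h, i}  B2 = {a, b, d, g, h}  B3 = {b, c, d, g, h}  B4 = {b, d, f, g, h}  B5 = {d, e, f, g, h}
Tree: B1–B2, B1–B3, B1–B4, B4–B5

Each bag holds 5 vertices, so the decomposition has width 4, which upper-bounds the treewidth. On the other hand G contains the 5-clique {d, e, f, g, h}. A clique must lie in a single bag of any decomposition, so no decomposition can have width below 4. Therefore the treewidth is 4.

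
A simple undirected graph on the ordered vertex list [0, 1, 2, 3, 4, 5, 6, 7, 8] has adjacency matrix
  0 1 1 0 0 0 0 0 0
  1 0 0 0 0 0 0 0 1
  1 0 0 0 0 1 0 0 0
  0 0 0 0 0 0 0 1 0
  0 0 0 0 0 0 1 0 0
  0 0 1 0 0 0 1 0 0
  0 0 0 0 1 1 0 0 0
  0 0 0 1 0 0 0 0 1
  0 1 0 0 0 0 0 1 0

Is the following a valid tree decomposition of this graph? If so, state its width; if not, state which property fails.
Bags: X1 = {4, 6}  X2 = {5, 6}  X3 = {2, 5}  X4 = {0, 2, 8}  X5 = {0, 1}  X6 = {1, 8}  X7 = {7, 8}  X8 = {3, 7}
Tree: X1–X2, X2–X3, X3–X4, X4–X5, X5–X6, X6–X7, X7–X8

A tree decomposition must satisfy three properties: every vertex lies in some bag; for every edge, both endpoints lie together in some bag; and for every vertex, the bags containing it form a connected subtree. Here bags containing vertex 8 are not connected in the tree, so the decomposition is invalid.

No — bags containing vertex 8 are not connected in the tree.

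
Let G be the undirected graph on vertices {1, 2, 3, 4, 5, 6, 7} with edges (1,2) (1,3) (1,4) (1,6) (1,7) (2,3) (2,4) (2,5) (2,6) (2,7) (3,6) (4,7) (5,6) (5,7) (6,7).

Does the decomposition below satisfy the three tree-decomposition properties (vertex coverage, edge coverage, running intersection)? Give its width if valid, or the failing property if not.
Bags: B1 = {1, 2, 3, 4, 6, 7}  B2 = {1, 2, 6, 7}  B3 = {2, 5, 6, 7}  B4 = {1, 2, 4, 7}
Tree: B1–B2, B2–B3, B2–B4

A tree decomposition must satisfy three properties: every vertex lies in some bag; for every edge, both endpoints lie together in some bag; and for every vertex, the bags containing it form a connected subtree. Here bags containing vertex 4 are not connected in the tree, so the decomposition is invalid.

No — bags containing vertex 4 are not connected in the tree.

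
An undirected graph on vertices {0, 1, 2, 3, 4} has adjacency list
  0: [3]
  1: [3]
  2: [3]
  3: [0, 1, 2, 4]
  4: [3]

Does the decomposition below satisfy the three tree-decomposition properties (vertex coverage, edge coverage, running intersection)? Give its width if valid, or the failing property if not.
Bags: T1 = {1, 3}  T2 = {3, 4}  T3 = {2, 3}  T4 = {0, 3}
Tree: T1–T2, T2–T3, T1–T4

Every vertex of G appears in some bag (union = {0, 1, 2, 3, 4}); every edge is covered by a bag; and for each vertex v the set of bags containing v is connected in the bag tree. The decomposition is therefore valid. The largest bag has 2 vertices, so the width is 1.

Yes; width 1.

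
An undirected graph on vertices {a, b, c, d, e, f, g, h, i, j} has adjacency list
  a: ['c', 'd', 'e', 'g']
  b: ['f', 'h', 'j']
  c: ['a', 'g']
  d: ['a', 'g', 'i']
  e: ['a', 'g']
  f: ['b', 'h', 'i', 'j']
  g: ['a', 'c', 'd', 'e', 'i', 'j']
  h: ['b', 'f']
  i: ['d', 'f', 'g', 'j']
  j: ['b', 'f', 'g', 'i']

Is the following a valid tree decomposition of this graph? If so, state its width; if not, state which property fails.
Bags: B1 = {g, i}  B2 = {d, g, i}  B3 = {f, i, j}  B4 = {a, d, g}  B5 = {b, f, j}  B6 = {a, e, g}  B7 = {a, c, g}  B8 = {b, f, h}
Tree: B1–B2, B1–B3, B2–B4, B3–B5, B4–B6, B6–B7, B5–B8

A tree decomposition must satisfy three properties: every vertex lies in some bag; for every edge, both endpoints lie together in some bag; and for every vertex, the bags containing it form a connected subtree. Here edge (j,g) lies in no bag, so the decomposition is invalid.

No — edge (j,g) lies in no bag.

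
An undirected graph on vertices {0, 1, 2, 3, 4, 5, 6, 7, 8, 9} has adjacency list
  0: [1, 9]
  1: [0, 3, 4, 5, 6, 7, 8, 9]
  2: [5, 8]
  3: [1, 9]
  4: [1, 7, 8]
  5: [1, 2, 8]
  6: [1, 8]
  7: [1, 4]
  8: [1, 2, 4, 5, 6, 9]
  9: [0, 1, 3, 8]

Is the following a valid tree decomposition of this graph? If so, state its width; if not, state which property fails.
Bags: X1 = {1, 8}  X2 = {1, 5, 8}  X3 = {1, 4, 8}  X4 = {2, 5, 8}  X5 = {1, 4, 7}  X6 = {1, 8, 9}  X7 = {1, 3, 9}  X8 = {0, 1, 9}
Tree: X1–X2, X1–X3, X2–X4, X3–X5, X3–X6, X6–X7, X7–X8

No — vertex 6 appears in no bag.

A tree decomposition must satisfy three properties: every vertex lies in some bag; for every edge, both endpoints lie together in some bag; and for every vertex, the bags containing it form a connected subtree. Here vertex 6 appears in no bag, so the decomposition is invalid.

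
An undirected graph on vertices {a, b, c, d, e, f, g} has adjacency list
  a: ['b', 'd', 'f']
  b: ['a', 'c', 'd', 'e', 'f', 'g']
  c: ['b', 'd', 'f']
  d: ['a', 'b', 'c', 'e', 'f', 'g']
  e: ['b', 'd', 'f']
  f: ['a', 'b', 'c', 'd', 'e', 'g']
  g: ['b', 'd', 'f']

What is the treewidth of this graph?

A width-3 tree decomposition is:
Bags: B1 = {a, b, d, f}  B2 = {b, c, d, f}  B3 = {b, d, f, g}  B4 = {b, d, e, f}
Tree: B1–B2, B2–B3, B3–B4
Every bag has size at most 4, so the width is 4 − 1 = 3 and tw(G) ≤ 3. Conversely, {b, d, f, g} is a clique of size 4, and the vertices of any clique must share a bag in every tree decomposition; so some bag has ≥ 4 vertices and tw(G) ≥ 3. Hence tw(G) = 3 exactly.

3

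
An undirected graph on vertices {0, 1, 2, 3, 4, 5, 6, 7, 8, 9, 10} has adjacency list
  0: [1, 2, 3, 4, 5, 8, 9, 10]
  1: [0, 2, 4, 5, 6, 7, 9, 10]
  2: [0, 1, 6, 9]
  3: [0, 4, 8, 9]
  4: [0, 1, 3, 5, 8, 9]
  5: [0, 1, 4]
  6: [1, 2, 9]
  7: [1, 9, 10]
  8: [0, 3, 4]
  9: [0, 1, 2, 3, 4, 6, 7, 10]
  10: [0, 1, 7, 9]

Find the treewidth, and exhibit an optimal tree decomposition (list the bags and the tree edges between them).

Every bag has size at most 4, so the width is 4 − 1 = 3 and tw(G) ≤ 3. On the other hand G contains the 4-clique {0, 3, 4, 8}. A clique must lie in a single bag of any decomposition, so no decomposition can have width below 3. Combining the bounds, tw(G) = 3.

Treewidth 3.
One optimal decomposition is:
Bags: B1 = {0, 1, 9, 10}  B2 = {0, 1, 4, 9}  B3 = {0, 1, 2, 9}  B4 = {1, 7, 9, 10}  B5 = {1, 2, 6, 9}  B6 = {0, 3, 4, 9}  B7 = {0, 3, 4, 8}  B8 = {0, 1, 4, 5}
Tree: B1–B2, B2–B3, B1–B4, B3–B5, B2–B6, B6–B7, B2–B8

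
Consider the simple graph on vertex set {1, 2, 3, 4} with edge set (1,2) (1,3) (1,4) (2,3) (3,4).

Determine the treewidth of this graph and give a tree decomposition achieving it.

Each bag holds 3 vertices, so the decomposition has width 2, which upper-bounds the treewidth. For the lower bound, the 3 vertices {1, 2, 3} are pairwise adjacent, and any tree decomposition puts a clique entirely inside one bag — forcing width ≥ 2. The upper and lower bounds meet at 2, so that is the treewidth.

Treewidth 2.
One such decomposition:
Bags: B1 = {1, 2, 3}  B2 = {1, 3, 4}
Tree: B1–B2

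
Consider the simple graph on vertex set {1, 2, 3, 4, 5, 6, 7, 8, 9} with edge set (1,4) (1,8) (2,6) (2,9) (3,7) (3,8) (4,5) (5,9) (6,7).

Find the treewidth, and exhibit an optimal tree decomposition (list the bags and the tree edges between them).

The largest bag has 3 vertices, giving width 2; this decomposition certifies tw(G) ≤ 2. Since 3–8–1–4–5–9–2–6–7–3 is a cycle in G, G is not acyclic. Forests are exactly the graphs of treewidth ≤ 1, so tw(G) ≥ 2. The upper and lower bounds meet at 2, so that is the treewidth.

Treewidth 2.
One such decomposition:
Bags: B1 = {1, 3, 8}  B2 = {1, 3, 4}  B3 = {3, 4, 5}  B4 = {3, 5, 9}  B5 = {2, 3, 9}  B6 = {2, 3, 6}  B7 = {3, 6, 7}
Tree: B1–B2, B2–B3, B3–B4, B4–B5, B5–B6, B6–B7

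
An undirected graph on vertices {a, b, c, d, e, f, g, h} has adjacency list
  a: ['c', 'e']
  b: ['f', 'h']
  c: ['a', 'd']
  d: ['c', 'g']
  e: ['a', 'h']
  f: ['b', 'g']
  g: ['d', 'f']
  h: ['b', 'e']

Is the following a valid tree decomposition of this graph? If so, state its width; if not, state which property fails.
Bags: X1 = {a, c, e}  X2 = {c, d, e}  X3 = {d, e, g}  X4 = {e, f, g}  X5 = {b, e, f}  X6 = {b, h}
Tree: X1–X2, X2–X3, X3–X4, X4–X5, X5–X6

A tree decomposition must satisfy three properties: every vertex lies in some bag; for every edge, both endpoints lie together in some bag; and for every vertex, the bags containing it form a connected subtree. Here edge (e,h) lies in no bag, so the decomposition is invalid.

No — edge (e,h) lies in no bag.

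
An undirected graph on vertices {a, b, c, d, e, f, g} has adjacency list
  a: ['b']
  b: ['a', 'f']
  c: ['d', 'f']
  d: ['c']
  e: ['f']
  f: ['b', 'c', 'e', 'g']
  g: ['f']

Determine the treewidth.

1

A width-1 tree decomposition is:
Bags: B1 = {e, f}  B2 = {c, f}  B3 = {f, g}  B4 = {b, f}  B5 = {a, b}  B6 = {c, d}
Tree: B1–B2, B1–B3, B1–B4, B4–B5, B2–B6
The largest bag has 2 vertices, giving width 1; this decomposition certifies tw(G) ≤ 1. Any graph with an edge has treewidth ≥ 1, and G has the edge f–e. Hence tw(G) = 1 exactly.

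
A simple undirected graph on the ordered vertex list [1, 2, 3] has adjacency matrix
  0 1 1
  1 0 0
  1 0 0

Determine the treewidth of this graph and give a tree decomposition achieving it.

Every bag has size at most 2, so the width is 2 − 1 = 1 and tw(G) ≤ 1. Since G has at least one edge (e.g. 1–2), it is not an edgeless graph, so tw(G) ≥ 1. Therefore the treewidth is 1.

Treewidth 1.
One such decomposition:
Bags: B1 = {1, 2}  B2 = {1, 3}
Tree: B1–B2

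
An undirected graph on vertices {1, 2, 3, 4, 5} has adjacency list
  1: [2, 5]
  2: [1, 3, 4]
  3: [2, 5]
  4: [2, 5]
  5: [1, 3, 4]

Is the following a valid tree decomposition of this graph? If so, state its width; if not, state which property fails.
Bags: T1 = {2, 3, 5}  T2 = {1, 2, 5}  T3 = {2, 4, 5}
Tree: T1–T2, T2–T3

Every vertex of G appears in some bag (union = {1, 2, 3, 4, 5}); every edge is covered by a bag; and for each vertex v the set of bags containing v is connected in the bag tree. The decomposition is therefore valid. The largest bag has 3 vertices, so the width is 2.

Yes; width 2.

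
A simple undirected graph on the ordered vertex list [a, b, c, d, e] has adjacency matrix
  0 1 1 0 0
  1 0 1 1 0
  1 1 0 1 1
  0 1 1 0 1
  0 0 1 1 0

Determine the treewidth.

2

A width-2 tree decomposition is:
Bags: B1 = {b, c, d}  B2 = {a, b, c}  B3 = {c, d, e}
Tree: B1–B2, B1–B3
The largest bag has 3 vertices, giving width 2; this decomposition certifies tw(G) ≤ 2. For the lower bound, the 3 vertices {c, d, e} are pairwise adjacent, and any tree decomposition puts a clique entirely inside one bag — forcing width ≥ 2. Combining the bounds, tw(G) = 2.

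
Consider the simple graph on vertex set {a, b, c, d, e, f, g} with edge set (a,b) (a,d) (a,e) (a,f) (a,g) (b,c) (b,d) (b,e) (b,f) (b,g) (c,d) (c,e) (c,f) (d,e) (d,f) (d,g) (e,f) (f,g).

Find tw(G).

A width-4 tree decomposition is:
Bags: B1 = {a, b, d, f, g}  B2 = {a, b, d, e, f}  B3 = {b, c, d, e, f}
Tree: B1–B2, B2–B3
Every bag has size at most 5, so the width is 5 − 1 = 4 and tw(G) ≤ 4. On the other hand G contains the 5-clique {a, b, d, f, g}. A clique must lie in a single bag of any decomposition, so no decomposition can have width below 4. The upper and lower bounds meet at 4, so that is the treewidth.

4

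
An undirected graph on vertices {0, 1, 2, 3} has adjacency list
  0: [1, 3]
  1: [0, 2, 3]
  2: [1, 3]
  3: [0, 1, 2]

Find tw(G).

A width-2 tree decomposition is:
Bags: B1 = {0, 1, 3}  B2 = {1, 2, 3}
Tree: B1–B2
The largest bag has 3 vertices, giving width 2; this decomposition certifies tw(G) ≤ 2. On the other hand G contains the 3-clique {0, 1, 3}. A clique must lie in a single bag of any decomposition, so no decomposition can have width below 2. Combining the bounds, tw(G) = 2.

2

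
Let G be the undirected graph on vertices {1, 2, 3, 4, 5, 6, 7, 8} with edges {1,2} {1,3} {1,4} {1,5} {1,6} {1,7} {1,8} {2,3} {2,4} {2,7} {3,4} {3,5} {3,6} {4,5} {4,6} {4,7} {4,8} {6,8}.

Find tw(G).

3

A width-3 tree decomposition is:
Bags: B1 = {1, 2, 3, 4}  B2 = {1, 3, 4, 6}  B3 = {1, 2, 4, 7}  B4 = {1, 4, 6, 8}  B5 = {1, 3, 4, 5}
Tree: B1–B2, B1–B3, B2–B4, B2–B5
Each bag holds 4 vertices, so the decomposition has width 3, which upper-bounds the treewidth. Conversely, {1, 4, 6, 8} is a clique of size 4, and the vertices of any clique must share a bag in every tree decomposition; so some bag has ≥ 4 vertices and tw(G) ≥ 3. The upper and lower bounds meet at 3, so that is the treewidth.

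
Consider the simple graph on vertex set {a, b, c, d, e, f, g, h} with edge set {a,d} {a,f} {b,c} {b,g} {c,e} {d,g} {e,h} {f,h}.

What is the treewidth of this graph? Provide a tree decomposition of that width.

Each bag holds 3 vertices, so the decomposition has width 2, which upper-bounds the treewidth. For the lower bound, G contains the cycle c–e–h–f–a–d–g–b–c, so G is not a forest; only forests have treewidth ≤ 1, hence tw(G) ≥ 2. Therefore the treewidth is 2.

Treewidth 2.
One such decomposition:
Bags: B1 = {c, e, h}  B2 = {c, f, h}  B3 = {a, c, f}  B4 = {a, c, d}  B5 = {c, d, g}  B6 = {b, c, g}
Tree: B1–B2, B2–B3, B3–B4, B4–B5, B5–B6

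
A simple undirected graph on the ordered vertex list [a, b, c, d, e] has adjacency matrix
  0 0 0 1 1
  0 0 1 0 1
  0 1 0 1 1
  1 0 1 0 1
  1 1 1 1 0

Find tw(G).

A width-2 tree decomposition is:
Bags: B1 = {b, c, e}  B2 = {c, d, e}  B3 = {a, d, e}
Tree: B1–B2, B2–B3
The largest bag has 3 vertices, giving width 2; this decomposition certifies tw(G) ≤ 2. For the lower bound, the 3 vertices {c, d, e} are pairwise adjacent, and any tree decomposition puts a clique entirely inside one bag — forcing width ≥ 2. Hence tw(G) = 2 exactly.

2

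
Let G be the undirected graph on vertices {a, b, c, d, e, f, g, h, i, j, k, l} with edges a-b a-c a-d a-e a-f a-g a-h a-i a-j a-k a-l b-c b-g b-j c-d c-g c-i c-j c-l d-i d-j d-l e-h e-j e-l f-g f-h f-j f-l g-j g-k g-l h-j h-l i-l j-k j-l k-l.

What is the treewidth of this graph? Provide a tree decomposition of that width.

Each bag holds 5 vertices, so the decomposition has width 4, which upper-bounds the treewidth. Conversely, {a, c, d, j, l} is a clique of size 5, and the vertices of any clique must share a bag in every tree decomposition; so some bag has ≥ 5 vertices and tw(G) ≥ 4. Therefore the treewidth is 4.

Treewidth 4.
Bags: B1 = {a, c, g, j, l}  B2 = {a, f, g, j, l}  B3 = {a, f, h, j, l}  B4 = {a, e, h, j, l}  B5 = {a, c, d, j, l}  B6 = {a, b, c, g, j}  B7 = {a, g, j, k, l}  B8 = {a, c, d, i, l}
Tree: B1–B2, B2–B3, B3–B4, B1–B5, B1–B6, B1–B7, B5–B8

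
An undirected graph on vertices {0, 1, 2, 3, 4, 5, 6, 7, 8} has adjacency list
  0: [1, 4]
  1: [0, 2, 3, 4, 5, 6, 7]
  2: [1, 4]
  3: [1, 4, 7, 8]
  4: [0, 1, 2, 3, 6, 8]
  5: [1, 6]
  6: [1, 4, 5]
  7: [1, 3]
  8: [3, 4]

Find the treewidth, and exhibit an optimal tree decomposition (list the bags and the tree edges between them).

Each bag holds 3 vertices, so the decomposition has width 2, which upper-bounds the treewidth. For the lower bound, the 3 vertices {3, 4, 8} are pairwise adjacent, and any tree decomposition puts a clique entirely inside one bag — forcing width ≥ 2. Therefore the treewidth is 2.

Treewidth 2.
One such decomposition:
Bags: B1 = {1, 2, 4}  B2 = {1, 3, 4}  B3 = {0, 1, 4}  B4 = {1, 3, 7}  B5 = {1, 4, 6}  B6 = {1, 5, 6}  B7 = {3, 4, 8}
Tree: B1–B2, B1–B3, B2–B4, B1–B5, B5–B6, B2–B7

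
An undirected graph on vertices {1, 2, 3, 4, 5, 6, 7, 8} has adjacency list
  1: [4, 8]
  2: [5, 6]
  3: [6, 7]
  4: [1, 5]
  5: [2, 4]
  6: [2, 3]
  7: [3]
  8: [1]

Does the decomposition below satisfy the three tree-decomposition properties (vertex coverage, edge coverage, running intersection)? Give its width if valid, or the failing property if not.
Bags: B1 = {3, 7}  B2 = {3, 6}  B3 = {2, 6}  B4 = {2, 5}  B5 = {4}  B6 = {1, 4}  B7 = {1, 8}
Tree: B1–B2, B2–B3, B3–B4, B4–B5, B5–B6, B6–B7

No — edge (5,4) lies in no bag.

A tree decomposition must satisfy three properties: every vertex lies in some bag; for every edge, both endpoints lie together in some bag; and for every vertex, the bags containing it form a connected subtree. Here edge (5,4) lies in no bag, so the decomposition is invalid.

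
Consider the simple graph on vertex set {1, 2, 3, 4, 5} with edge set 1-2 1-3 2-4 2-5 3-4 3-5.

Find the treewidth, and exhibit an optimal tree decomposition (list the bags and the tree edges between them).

Treewidth 2.
One such decomposition:
Bags: B1 = {2, 3, 5}  B2 = {1, 2, 3}  B3 = {2, 3, 4}
Tree: B1–B2, B2–B3

Every bag has size at most 3, so the width is 3 − 1 = 2 and tw(G) ≤ 2. For the lower bound, G contains the cycle 5–3–1–2–5, so G is not a forest; only forests have treewidth ≤ 1, hence tw(G) ≥ 2. Therefore the treewidth is 2.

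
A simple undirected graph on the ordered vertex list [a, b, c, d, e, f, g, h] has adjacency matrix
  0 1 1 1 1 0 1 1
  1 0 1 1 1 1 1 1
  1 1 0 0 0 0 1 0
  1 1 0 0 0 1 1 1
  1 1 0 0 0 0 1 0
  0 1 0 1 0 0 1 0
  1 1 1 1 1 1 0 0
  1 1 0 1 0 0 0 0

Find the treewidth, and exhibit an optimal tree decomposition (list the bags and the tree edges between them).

Treewidth 3.
Bags: B1 = {a, b, e, g}  B2 = {a, b, c, g}  B3 = {a, b, d, g}  B4 = {b, d, f, g}  B5 = {a, b, d, h}
Tree: B1–B2, B1–B3, B3–B4, B3–B5

The largest bag has 4 vertices, giving width 3; this decomposition certifies tw(G) ≤ 3. On the other hand G contains the 4-clique {a, b, d, g}. A clique must lie in a single bag of any decomposition, so no decomposition can have width below 3. The upper and lower bounds meet at 3, so that is the treewidth.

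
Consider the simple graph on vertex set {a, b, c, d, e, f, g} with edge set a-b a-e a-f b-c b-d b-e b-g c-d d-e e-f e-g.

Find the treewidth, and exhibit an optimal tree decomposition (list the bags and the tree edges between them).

Treewidth 2.
One optimal decomposition is:
Bags: B1 = {a, b, e}  B2 = {b, e, g}  B3 = {a, e, f}  B4 = {b, d, e}  B5 = {b, c, d}
Tree: B1–B2, B1–B3, B2–B4, B4–B5

The largest bag has 3 vertices, giving width 2; this decomposition certifies tw(G) ≤ 2. Conversely, {a, e, f} is a clique of size 3, and the vertices of any clique must share a bag in every tree decomposition; so some bag has ≥ 3 vertices and tw(G) ≥ 2. The upper and lower bounds meet at 2, so that is the treewidth.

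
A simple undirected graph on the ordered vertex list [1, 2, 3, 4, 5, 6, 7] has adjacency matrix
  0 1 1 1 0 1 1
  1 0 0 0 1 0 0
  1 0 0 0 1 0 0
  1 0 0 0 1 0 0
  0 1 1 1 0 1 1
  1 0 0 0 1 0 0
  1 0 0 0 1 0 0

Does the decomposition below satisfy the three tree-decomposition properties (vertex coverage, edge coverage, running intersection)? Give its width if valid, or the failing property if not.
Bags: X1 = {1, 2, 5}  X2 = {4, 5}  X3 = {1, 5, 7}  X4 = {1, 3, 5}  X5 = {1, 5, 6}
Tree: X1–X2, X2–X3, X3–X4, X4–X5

No — edge (1,4) lies in no bag.

A tree decomposition must satisfy three properties: every vertex lies in some bag; for every edge, both endpoints lie together in some bag; and for every vertex, the bags containing it form a connected subtree. Here edge (1,4) lies in no bag, so the decomposition is invalid.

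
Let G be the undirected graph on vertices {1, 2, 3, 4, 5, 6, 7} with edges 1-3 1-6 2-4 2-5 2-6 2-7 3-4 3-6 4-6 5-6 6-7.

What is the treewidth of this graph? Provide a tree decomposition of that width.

Each bag holds 3 vertices, so the decomposition has width 2, which upper-bounds the treewidth. On the other hand G contains the 3-clique {1, 3, 6}. A clique must lie in a single bag of any decomposition, so no decomposition can have width below 2. Combining the bounds, tw(G) = 2.

Treewidth 2.
Bags: B1 = {2, 4, 6}  B2 = {2, 6, 7}  B3 = {3, 4, 6}  B4 = {1, 3, 6}  B5 = {2, 5, 6}
Tree: B1–B2, B1–B3, B3–B4, B1–B5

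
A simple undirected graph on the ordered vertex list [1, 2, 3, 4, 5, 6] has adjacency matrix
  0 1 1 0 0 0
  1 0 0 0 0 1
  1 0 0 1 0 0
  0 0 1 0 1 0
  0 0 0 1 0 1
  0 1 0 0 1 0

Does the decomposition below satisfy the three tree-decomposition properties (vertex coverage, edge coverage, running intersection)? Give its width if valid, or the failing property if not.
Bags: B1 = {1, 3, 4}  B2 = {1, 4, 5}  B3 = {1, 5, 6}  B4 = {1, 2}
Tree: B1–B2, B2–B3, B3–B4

A tree decomposition must satisfy three properties: every vertex lies in some bag; for every edge, both endpoints lie together in some bag; and for every vertex, the bags containing it form a connected subtree. Here edge (6,2) lies in no bag, so the decomposition is invalid.

No — edge (6,2) lies in no bag.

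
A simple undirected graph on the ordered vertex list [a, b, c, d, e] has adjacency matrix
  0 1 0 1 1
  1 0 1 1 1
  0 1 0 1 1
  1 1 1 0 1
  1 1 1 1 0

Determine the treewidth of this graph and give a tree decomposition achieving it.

The largest bag has 4 vertices, giving width 3; this decomposition certifies tw(G) ≤ 3. Conversely, {b, c, d, e} is a clique of size 4, and the vertices of any clique must share a bag in every tree decomposition; so some bag has ≥ 4 vertices and tw(G) ≥ 3. Combining the bounds, tw(G) = 3.

Treewidth 3.
One optimal decomposition is:
Bags: B1 = {a, b, d, e}  B2 = {b, c, d, e}
Tree: B1–B2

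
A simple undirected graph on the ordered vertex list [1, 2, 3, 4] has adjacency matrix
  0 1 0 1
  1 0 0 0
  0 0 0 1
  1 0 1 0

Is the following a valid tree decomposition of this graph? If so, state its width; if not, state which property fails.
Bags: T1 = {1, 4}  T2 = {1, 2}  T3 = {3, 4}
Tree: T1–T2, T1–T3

Yes; width 1.

Checking the three conditions: (i) the bags cover all of {1, 2, 3, 4}; (ii) for each edge, some bag contains both endpoints; (iii) the bags containing any fixed vertex form a subtree. All hold, so the decomposition is valid with width 2 − 1 = 1.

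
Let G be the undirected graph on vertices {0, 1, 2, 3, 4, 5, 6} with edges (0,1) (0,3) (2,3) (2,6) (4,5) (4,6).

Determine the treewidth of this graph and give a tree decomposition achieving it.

Each bag holds 2 vertices, so the decomposition has width 1, which upper-bounds the treewidth. G has an edge, so its treewidth is at least 1. The upper and lower bounds meet at 1, so that is the treewidth.

Treewidth 1.
One optimal decomposition is:
Bags: B1 = {4, 5}  B2 = {4, 6}  B3 = {2, 6}  B4 = {2, 3}  B5 = {0, 3}  B6 = {0, 1}
Tree: B1–B2, B2–B3, B3–B4, B4–B5, B5–B6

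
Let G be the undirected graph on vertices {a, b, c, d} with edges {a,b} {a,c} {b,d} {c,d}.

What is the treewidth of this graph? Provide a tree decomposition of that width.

The largest bag has 3 vertices, giving width 2; this decomposition certifies tw(G) ≤ 2. The edges b–d–c–a–b form a cycle, so G is not a tree and its treewidth is at least 2. Hence tw(G) = 2 exactly.

Treewidth 2.
One such decomposition:
Bags: B1 = {b, c, d}  B2 = {a, b, c}
Tree: B1–B2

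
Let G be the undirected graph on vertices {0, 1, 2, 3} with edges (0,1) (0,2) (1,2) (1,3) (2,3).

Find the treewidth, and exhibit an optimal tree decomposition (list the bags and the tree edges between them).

Treewidth 2.
One optimal decomposition is:
Bags: B1 = {1, 2, 3}  B2 = {0, 1, 2}
Tree: B1–B2

Each bag holds 3 vertices, so the decomposition has width 2, which upper-bounds the treewidth. On the other hand G contains the 3-clique {0, 1, 2}. A clique must lie in a single bag of any decomposition, so no decomposition can have width below 2. Combining the bounds, tw(G) = 2.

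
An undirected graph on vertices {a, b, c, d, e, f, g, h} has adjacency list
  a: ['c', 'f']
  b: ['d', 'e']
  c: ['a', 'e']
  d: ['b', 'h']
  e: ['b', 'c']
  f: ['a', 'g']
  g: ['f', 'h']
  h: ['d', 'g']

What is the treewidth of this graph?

A width-2 tree decomposition is:
Bags: B1 = {b, d, h}  B2 = {b, g, h}  B3 = {b, f, g}  B4 = {a, b, f}  B5 = {a, b, c}  B6 = {b, c, e}
Tree: B1–B2, B2–B3, B3–B4, B4–B5, B5–B6
Every bag has size at most 3, so the width is 3 − 1 = 2 and tw(G) ≤ 2. Since b–d–h–g–f–a–c–e–b is a cycle in G, G is not acyclic. Forests are exactly the graphs of treewidth ≤ 1, so tw(G) ≥ 2. The upper and lower bounds meet at 2, so that is the treewidth.

2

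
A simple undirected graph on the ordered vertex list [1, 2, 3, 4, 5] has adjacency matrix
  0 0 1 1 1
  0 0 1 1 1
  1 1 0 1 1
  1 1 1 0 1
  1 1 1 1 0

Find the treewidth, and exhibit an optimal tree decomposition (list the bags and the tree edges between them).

Treewidth 3.
One optimal decomposition is:
Bags: B1 = {1, 3, 4, 5}  B2 = {2, 3, 4, 5}
Tree: B1–B2

Every bag has size at most 4, so the width is 4 − 1 = 3 and tw(G) ≤ 3. For the lower bound, the 4 vertices {1, 3, 4, 5} are pairwise adjacent, and any tree decomposition puts a clique entirely inside one bag — forcing width ≥ 3. Hence tw(G) = 3 exactly.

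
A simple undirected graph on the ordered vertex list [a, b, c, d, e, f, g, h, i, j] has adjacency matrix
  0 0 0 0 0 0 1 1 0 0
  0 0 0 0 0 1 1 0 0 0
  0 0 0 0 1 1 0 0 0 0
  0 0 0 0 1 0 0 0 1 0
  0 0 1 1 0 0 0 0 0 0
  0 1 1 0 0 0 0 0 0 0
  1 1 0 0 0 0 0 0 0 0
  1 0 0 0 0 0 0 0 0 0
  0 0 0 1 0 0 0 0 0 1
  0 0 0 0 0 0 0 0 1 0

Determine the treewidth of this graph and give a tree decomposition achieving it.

Treewidth 1.
One optimal decomposition is:
Bags: B1 = {i, j}  B2 = {d, i}  B3 = {d, e}  B4 = {c, e}  B5 = {c, f}  B6 = {b, f}  B7 = {b, g}  B8 = {a, g}  B9 = {a, h}
Tree: B1–B2, B2–B3, B3–B4, B4–B5, B5–B6, B6–B7, B7–B8, B8–B9

The largest bag has 2 vertices, giving width 1; this decomposition certifies tw(G) ≤ 1. Since G has at least one edge (e.g. j–i), it is not an edgeless graph, so tw(G) ≥ 1. The upper and lower bounds meet at 1, so that is the treewidth.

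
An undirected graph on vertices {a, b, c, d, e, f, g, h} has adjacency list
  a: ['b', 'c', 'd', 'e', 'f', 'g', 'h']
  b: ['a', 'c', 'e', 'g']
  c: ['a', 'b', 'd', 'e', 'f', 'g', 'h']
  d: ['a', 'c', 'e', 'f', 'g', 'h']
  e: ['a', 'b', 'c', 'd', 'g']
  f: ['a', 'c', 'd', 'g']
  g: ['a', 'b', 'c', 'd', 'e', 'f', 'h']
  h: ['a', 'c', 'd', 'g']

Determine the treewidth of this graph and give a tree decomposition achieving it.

Treewidth 4.
One optimal decomposition is:
Bags: B1 = {a, b, c, e, g}  B2 = {a, c, d, e, g}  B3 = {a, c, d, g, h}  B4 = {a, c, d, f, g}
Tree: B1–B2, B2–B3, B2–B4

The largest bag has 5 vertices, giving width 4; this decomposition certifies tw(G) ≤ 4. For the lower bound, the 5 vertices {a, c, d, e, g} are pairwise adjacent, and any tree decomposition puts a clique entirely inside one bag — forcing width ≥ 4. Combining the bounds, tw(G) = 4.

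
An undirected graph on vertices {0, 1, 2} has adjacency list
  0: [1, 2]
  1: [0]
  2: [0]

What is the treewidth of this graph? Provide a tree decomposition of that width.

Treewidth 1.
Bags: B1 = {0, 2}  B2 = {0, 1}
Tree: B1–B2

Every bag has size at most 2, so the width is 2 − 1 = 1 and tw(G) ≤ 1. Since G has at least one edge (e.g. 0–2), it is not an edgeless graph, so tw(G) ≥ 1. Hence tw(G) = 1 exactly.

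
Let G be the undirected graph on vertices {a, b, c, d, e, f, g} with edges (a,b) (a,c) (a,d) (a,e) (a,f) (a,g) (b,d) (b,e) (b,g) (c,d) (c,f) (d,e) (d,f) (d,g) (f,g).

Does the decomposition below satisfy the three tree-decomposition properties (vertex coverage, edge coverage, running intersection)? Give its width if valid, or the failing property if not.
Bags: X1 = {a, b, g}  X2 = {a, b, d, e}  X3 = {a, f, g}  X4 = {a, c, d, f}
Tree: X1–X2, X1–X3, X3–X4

A tree decomposition must satisfy three properties: every vertex lies in some bag; for every edge, both endpoints lie together in some bag; and for every vertex, the bags containing it form a connected subtree. Here edge (d,g) lies in no bag, so the decomposition is invalid.

No — edge (d,g) lies in no bag.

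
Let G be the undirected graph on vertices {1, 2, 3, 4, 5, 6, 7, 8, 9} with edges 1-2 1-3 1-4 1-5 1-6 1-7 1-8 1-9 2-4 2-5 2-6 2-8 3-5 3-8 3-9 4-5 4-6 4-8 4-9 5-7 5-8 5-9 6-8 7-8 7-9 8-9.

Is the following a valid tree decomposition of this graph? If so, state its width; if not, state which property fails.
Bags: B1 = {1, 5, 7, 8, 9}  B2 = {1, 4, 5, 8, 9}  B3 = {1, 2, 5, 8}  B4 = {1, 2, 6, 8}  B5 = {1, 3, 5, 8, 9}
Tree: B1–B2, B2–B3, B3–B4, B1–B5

A tree decomposition must satisfy three properties: every vertex lies in some bag; for every edge, both endpoints lie together in some bag; and for every vertex, the bags containing it form a connected subtree. Here edge (4,2) lies in no bag, so the decomposition is invalid.

No — edge (4,2) lies in no bag.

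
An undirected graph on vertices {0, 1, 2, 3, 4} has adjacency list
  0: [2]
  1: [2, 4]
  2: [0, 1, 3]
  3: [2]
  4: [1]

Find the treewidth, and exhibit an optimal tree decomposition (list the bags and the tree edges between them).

Treewidth 1.
Bags: B1 = {2, 3}  B2 = {1, 2}  B3 = {1, 4}  B4 = {0, 2}
Tree: B1–B2, B2–B3, B1–B4

Every bag has size at most 2, so the width is 2 − 1 = 1 and tw(G) ≤ 1. G has an edge, so its treewidth is at least 1. Therefore the treewidth is 1.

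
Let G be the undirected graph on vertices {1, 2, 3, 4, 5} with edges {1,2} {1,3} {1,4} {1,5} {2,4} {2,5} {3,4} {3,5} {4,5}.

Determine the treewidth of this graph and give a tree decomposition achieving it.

Treewidth 3.
Bags: B1 = {1, 3, 4, 5}  B2 = {1, 2, 4, 5}
Tree: B1–B2

Every bag has size at most 4, so the width is 4 − 1 = 3 and tw(G) ≤ 3. Conversely, {1, 2, 4, 5} is a clique of size 4, and the vertices of any clique must share a bag in every tree decomposition; so some bag has ≥ 4 vertices and tw(G) ≥ 3. The upper and lower bounds meet at 3, so that is the treewidth.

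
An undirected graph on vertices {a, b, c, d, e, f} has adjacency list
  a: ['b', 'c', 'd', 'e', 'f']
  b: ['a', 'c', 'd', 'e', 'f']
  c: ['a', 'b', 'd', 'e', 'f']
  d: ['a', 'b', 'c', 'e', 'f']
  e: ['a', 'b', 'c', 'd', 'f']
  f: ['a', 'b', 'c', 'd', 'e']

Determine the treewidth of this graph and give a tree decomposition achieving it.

Treewidth 5.
One optimal decomposition is:
Bags: B1 = {a, b, c, d, e, f}
Tree: (single bag)

With just one bag of size 6, the width is 6 − 1 = 5, so tw(G) ≤ 5. Conversely, {a, b, c, d, e, f} is a clique of size 6, and the vertices of any clique must share a bag in every tree decomposition; so some bag has ≥ 6 vertices and tw(G) ≥ 5. Therefore the treewidth is 5.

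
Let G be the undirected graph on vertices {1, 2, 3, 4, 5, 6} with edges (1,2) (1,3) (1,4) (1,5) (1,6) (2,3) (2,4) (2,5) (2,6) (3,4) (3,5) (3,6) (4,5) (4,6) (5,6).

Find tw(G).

A width-5 tree decomposition is:
Bags: B1 = {1, 2, 3, 4, 5, 6}
Tree: (single bag)
With just one bag of size 6, the width is 6 − 1 = 5, so tw(G) ≤ 5. Conversely, {1, 2, 3, 4, 5, 6} is a clique of size 6, and the vertices of any clique must share a bag in every tree decomposition; so some bag has ≥ 6 vertices and tw(G) ≥ 5. Therefore the treewidth is 5.

5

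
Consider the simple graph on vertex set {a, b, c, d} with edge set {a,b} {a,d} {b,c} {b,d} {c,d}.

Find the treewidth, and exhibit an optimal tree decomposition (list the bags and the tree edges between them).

Treewidth 2.
One such decomposition:
Bags: B1 = {a, b, d}  B2 = {b, c, d}
Tree: B1–B2

Each bag holds 3 vertices, so the decomposition has width 2, which upper-bounds the treewidth. On the other hand G contains the 3-clique {b, c, d}. A clique must lie in a single bag of any decomposition, so no decomposition can have width below 2. Therefore the treewidth is 2.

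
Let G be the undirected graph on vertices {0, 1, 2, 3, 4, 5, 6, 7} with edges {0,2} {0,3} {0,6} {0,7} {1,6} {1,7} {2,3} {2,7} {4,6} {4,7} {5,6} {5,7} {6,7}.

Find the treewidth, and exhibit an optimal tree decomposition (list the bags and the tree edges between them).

Each bag holds 3 vertices, so the decomposition has width 2, which upper-bounds the treewidth. For the lower bound, the 3 vertices {0, 2, 3} are pairwise adjacent, and any tree decomposition puts a clique entirely inside one bag — forcing width ≥ 2. Combining the bounds, tw(G) = 2.

Treewidth 2.
One optimal decomposition is:
Bags: B1 = {5, 6, 7}  B2 = {4, 6, 7}  B3 = {0, 6, 7}  B4 = {1, 6, 7}  B5 = {0, 2, 7}  B6 = {0, 2, 3}
Tree: B1–B2, B2–B3, B2–B4, B3–B5, B5–B6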